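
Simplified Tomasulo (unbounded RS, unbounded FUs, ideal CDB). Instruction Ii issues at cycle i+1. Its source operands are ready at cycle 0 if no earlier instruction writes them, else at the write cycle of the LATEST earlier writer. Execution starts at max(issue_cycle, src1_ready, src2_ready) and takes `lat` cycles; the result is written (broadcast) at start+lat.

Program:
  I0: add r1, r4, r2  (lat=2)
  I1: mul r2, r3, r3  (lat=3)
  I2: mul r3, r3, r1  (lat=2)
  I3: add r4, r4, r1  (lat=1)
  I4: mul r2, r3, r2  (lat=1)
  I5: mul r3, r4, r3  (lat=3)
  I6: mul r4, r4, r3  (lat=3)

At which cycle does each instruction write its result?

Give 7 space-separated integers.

Answer: 3 5 5 5 6 9 12

Derivation:
I0 add r1: issue@1 deps=(None,None) exec_start@1 write@3
I1 mul r2: issue@2 deps=(None,None) exec_start@2 write@5
I2 mul r3: issue@3 deps=(None,0) exec_start@3 write@5
I3 add r4: issue@4 deps=(None,0) exec_start@4 write@5
I4 mul r2: issue@5 deps=(2,1) exec_start@5 write@6
I5 mul r3: issue@6 deps=(3,2) exec_start@6 write@9
I6 mul r4: issue@7 deps=(3,5) exec_start@9 write@12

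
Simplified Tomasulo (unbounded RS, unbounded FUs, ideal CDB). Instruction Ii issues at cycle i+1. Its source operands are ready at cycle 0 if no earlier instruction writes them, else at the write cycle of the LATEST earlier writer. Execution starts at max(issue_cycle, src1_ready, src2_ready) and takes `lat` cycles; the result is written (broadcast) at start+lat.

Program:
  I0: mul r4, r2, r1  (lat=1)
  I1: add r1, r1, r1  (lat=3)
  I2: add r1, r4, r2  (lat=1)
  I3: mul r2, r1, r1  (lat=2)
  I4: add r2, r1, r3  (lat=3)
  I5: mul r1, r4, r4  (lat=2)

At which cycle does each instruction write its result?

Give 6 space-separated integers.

Answer: 2 5 4 6 8 8

Derivation:
I0 mul r4: issue@1 deps=(None,None) exec_start@1 write@2
I1 add r1: issue@2 deps=(None,None) exec_start@2 write@5
I2 add r1: issue@3 deps=(0,None) exec_start@3 write@4
I3 mul r2: issue@4 deps=(2,2) exec_start@4 write@6
I4 add r2: issue@5 deps=(2,None) exec_start@5 write@8
I5 mul r1: issue@6 deps=(0,0) exec_start@6 write@8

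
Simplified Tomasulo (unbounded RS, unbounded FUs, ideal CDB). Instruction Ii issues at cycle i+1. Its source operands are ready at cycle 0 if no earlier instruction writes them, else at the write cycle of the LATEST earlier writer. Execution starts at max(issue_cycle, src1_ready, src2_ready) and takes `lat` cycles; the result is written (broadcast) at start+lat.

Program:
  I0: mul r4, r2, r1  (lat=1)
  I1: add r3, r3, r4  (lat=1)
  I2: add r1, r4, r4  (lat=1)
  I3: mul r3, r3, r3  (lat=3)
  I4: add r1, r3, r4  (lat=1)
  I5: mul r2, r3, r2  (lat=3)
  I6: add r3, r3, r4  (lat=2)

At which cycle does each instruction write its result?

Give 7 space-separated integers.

I0 mul r4: issue@1 deps=(None,None) exec_start@1 write@2
I1 add r3: issue@2 deps=(None,0) exec_start@2 write@3
I2 add r1: issue@3 deps=(0,0) exec_start@3 write@4
I3 mul r3: issue@4 deps=(1,1) exec_start@4 write@7
I4 add r1: issue@5 deps=(3,0) exec_start@7 write@8
I5 mul r2: issue@6 deps=(3,None) exec_start@7 write@10
I6 add r3: issue@7 deps=(3,0) exec_start@7 write@9

Answer: 2 3 4 7 8 10 9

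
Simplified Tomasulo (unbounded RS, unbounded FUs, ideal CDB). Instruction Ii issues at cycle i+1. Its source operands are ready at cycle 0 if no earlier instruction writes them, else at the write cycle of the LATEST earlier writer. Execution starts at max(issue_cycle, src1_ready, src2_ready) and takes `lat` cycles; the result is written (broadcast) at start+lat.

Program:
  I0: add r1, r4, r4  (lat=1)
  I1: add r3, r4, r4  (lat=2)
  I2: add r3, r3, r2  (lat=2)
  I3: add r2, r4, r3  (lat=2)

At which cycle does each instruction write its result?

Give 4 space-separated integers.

Answer: 2 4 6 8

Derivation:
I0 add r1: issue@1 deps=(None,None) exec_start@1 write@2
I1 add r3: issue@2 deps=(None,None) exec_start@2 write@4
I2 add r3: issue@3 deps=(1,None) exec_start@4 write@6
I3 add r2: issue@4 deps=(None,2) exec_start@6 write@8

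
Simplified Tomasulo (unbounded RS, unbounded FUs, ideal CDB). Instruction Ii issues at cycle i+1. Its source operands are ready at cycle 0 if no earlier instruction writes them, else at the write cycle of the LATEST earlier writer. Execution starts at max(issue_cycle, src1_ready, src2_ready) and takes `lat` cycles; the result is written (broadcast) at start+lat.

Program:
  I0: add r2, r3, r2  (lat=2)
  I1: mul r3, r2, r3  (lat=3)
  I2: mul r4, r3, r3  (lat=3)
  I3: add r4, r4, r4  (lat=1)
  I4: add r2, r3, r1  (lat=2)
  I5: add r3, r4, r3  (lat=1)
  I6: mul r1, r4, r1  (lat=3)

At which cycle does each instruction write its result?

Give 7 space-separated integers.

I0 add r2: issue@1 deps=(None,None) exec_start@1 write@3
I1 mul r3: issue@2 deps=(0,None) exec_start@3 write@6
I2 mul r4: issue@3 deps=(1,1) exec_start@6 write@9
I3 add r4: issue@4 deps=(2,2) exec_start@9 write@10
I4 add r2: issue@5 deps=(1,None) exec_start@6 write@8
I5 add r3: issue@6 deps=(3,1) exec_start@10 write@11
I6 mul r1: issue@7 deps=(3,None) exec_start@10 write@13

Answer: 3 6 9 10 8 11 13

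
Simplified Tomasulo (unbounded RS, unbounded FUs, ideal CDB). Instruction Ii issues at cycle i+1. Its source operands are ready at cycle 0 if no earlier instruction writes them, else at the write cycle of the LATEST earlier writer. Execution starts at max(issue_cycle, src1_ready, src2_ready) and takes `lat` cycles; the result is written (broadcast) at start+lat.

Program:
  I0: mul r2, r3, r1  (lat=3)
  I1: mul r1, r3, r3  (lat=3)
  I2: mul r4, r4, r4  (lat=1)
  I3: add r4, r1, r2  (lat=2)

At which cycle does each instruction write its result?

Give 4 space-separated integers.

Answer: 4 5 4 7

Derivation:
I0 mul r2: issue@1 deps=(None,None) exec_start@1 write@4
I1 mul r1: issue@2 deps=(None,None) exec_start@2 write@5
I2 mul r4: issue@3 deps=(None,None) exec_start@3 write@4
I3 add r4: issue@4 deps=(1,0) exec_start@5 write@7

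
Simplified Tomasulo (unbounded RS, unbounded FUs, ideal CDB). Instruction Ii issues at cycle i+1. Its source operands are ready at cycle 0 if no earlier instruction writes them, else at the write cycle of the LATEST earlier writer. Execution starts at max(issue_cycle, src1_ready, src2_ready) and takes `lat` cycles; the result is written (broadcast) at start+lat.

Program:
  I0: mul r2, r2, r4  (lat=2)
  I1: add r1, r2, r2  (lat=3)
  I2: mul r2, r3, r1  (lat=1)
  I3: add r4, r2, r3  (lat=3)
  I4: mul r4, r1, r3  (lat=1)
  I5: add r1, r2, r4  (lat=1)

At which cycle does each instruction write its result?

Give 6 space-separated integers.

I0 mul r2: issue@1 deps=(None,None) exec_start@1 write@3
I1 add r1: issue@2 deps=(0,0) exec_start@3 write@6
I2 mul r2: issue@3 deps=(None,1) exec_start@6 write@7
I3 add r4: issue@4 deps=(2,None) exec_start@7 write@10
I4 mul r4: issue@5 deps=(1,None) exec_start@6 write@7
I5 add r1: issue@6 deps=(2,4) exec_start@7 write@8

Answer: 3 6 7 10 7 8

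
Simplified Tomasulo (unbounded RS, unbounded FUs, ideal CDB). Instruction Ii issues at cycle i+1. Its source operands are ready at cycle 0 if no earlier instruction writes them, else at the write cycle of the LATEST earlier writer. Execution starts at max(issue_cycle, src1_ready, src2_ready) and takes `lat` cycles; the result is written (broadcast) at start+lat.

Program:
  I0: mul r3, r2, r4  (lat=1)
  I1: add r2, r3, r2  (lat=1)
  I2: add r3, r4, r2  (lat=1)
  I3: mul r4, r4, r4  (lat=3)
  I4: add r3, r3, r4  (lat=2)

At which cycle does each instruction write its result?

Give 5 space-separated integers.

Answer: 2 3 4 7 9

Derivation:
I0 mul r3: issue@1 deps=(None,None) exec_start@1 write@2
I1 add r2: issue@2 deps=(0,None) exec_start@2 write@3
I2 add r3: issue@3 deps=(None,1) exec_start@3 write@4
I3 mul r4: issue@4 deps=(None,None) exec_start@4 write@7
I4 add r3: issue@5 deps=(2,3) exec_start@7 write@9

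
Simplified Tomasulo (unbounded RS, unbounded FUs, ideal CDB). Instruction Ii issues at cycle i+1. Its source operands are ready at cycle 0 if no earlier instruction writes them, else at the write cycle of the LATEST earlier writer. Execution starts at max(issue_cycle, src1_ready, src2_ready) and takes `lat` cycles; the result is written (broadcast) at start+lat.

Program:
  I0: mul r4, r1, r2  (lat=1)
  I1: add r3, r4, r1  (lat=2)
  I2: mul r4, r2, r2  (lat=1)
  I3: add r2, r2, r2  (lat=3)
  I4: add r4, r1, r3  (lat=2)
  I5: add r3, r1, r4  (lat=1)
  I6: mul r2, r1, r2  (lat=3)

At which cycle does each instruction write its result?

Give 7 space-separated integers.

I0 mul r4: issue@1 deps=(None,None) exec_start@1 write@2
I1 add r3: issue@2 deps=(0,None) exec_start@2 write@4
I2 mul r4: issue@3 deps=(None,None) exec_start@3 write@4
I3 add r2: issue@4 deps=(None,None) exec_start@4 write@7
I4 add r4: issue@5 deps=(None,1) exec_start@5 write@7
I5 add r3: issue@6 deps=(None,4) exec_start@7 write@8
I6 mul r2: issue@7 deps=(None,3) exec_start@7 write@10

Answer: 2 4 4 7 7 8 10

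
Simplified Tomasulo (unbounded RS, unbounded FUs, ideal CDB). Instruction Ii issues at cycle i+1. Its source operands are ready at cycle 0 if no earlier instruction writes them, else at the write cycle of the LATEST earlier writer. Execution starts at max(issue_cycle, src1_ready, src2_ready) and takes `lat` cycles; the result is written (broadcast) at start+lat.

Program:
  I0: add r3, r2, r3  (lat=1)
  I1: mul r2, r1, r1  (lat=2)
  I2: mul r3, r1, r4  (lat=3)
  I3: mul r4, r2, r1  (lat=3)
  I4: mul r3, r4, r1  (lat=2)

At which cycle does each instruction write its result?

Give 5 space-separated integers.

I0 add r3: issue@1 deps=(None,None) exec_start@1 write@2
I1 mul r2: issue@2 deps=(None,None) exec_start@2 write@4
I2 mul r3: issue@3 deps=(None,None) exec_start@3 write@6
I3 mul r4: issue@4 deps=(1,None) exec_start@4 write@7
I4 mul r3: issue@5 deps=(3,None) exec_start@7 write@9

Answer: 2 4 6 7 9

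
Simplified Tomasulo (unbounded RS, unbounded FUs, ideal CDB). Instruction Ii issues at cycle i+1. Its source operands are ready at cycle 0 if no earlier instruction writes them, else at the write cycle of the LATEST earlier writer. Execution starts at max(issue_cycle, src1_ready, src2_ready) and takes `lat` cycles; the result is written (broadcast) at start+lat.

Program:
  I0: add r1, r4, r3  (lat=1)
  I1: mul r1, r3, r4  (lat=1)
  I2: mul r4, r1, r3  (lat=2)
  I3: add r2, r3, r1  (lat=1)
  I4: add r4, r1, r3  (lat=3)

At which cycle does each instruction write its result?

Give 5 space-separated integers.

I0 add r1: issue@1 deps=(None,None) exec_start@1 write@2
I1 mul r1: issue@2 deps=(None,None) exec_start@2 write@3
I2 mul r4: issue@3 deps=(1,None) exec_start@3 write@5
I3 add r2: issue@4 deps=(None,1) exec_start@4 write@5
I4 add r4: issue@5 deps=(1,None) exec_start@5 write@8

Answer: 2 3 5 5 8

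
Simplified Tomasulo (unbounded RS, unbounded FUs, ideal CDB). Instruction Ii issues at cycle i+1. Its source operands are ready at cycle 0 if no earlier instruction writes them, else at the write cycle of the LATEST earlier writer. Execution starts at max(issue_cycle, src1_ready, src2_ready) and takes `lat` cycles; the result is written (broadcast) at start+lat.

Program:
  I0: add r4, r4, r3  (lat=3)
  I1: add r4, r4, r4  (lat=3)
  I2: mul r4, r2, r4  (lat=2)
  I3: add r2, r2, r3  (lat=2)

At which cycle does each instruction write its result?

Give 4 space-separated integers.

I0 add r4: issue@1 deps=(None,None) exec_start@1 write@4
I1 add r4: issue@2 deps=(0,0) exec_start@4 write@7
I2 mul r4: issue@3 deps=(None,1) exec_start@7 write@9
I3 add r2: issue@4 deps=(None,None) exec_start@4 write@6

Answer: 4 7 9 6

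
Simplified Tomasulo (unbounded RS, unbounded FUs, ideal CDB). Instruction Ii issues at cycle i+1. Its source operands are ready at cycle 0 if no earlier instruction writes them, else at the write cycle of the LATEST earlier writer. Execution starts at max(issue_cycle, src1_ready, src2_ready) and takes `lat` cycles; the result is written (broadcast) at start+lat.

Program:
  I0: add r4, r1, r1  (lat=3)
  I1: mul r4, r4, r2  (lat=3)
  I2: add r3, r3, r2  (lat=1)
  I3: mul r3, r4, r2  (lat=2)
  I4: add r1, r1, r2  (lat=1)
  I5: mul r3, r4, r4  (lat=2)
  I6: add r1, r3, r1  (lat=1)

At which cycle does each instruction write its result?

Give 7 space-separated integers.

I0 add r4: issue@1 deps=(None,None) exec_start@1 write@4
I1 mul r4: issue@2 deps=(0,None) exec_start@4 write@7
I2 add r3: issue@3 deps=(None,None) exec_start@3 write@4
I3 mul r3: issue@4 deps=(1,None) exec_start@7 write@9
I4 add r1: issue@5 deps=(None,None) exec_start@5 write@6
I5 mul r3: issue@6 deps=(1,1) exec_start@7 write@9
I6 add r1: issue@7 deps=(5,4) exec_start@9 write@10

Answer: 4 7 4 9 6 9 10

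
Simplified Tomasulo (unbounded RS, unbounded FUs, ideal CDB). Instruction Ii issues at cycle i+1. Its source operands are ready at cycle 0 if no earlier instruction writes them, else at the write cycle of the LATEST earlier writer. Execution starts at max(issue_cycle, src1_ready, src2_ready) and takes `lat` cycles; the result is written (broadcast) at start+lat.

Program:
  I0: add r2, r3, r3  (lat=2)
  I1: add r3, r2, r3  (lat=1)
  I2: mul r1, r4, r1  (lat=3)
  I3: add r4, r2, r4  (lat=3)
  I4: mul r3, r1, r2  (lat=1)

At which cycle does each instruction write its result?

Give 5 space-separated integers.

Answer: 3 4 6 7 7

Derivation:
I0 add r2: issue@1 deps=(None,None) exec_start@1 write@3
I1 add r3: issue@2 deps=(0,None) exec_start@3 write@4
I2 mul r1: issue@3 deps=(None,None) exec_start@3 write@6
I3 add r4: issue@4 deps=(0,None) exec_start@4 write@7
I4 mul r3: issue@5 deps=(2,0) exec_start@6 write@7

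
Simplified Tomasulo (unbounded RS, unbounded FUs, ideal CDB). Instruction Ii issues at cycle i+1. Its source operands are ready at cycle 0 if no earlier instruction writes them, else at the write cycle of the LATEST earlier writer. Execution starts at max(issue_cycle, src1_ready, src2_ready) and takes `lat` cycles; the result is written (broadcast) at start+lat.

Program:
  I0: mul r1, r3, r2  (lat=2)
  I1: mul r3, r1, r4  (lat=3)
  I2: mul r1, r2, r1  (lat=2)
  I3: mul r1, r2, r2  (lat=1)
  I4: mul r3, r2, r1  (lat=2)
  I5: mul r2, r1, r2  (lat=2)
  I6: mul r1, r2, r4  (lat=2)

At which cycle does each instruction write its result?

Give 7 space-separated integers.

I0 mul r1: issue@1 deps=(None,None) exec_start@1 write@3
I1 mul r3: issue@2 deps=(0,None) exec_start@3 write@6
I2 mul r1: issue@3 deps=(None,0) exec_start@3 write@5
I3 mul r1: issue@4 deps=(None,None) exec_start@4 write@5
I4 mul r3: issue@5 deps=(None,3) exec_start@5 write@7
I5 mul r2: issue@6 deps=(3,None) exec_start@6 write@8
I6 mul r1: issue@7 deps=(5,None) exec_start@8 write@10

Answer: 3 6 5 5 7 8 10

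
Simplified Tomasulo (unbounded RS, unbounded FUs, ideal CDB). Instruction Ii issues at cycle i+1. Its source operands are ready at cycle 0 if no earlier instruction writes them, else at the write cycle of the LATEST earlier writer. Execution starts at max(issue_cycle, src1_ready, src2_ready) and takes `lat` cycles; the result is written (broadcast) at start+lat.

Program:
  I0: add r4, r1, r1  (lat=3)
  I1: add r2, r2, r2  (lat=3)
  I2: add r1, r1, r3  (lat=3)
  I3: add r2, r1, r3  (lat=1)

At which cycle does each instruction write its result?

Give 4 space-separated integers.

I0 add r4: issue@1 deps=(None,None) exec_start@1 write@4
I1 add r2: issue@2 deps=(None,None) exec_start@2 write@5
I2 add r1: issue@3 deps=(None,None) exec_start@3 write@6
I3 add r2: issue@4 deps=(2,None) exec_start@6 write@7

Answer: 4 5 6 7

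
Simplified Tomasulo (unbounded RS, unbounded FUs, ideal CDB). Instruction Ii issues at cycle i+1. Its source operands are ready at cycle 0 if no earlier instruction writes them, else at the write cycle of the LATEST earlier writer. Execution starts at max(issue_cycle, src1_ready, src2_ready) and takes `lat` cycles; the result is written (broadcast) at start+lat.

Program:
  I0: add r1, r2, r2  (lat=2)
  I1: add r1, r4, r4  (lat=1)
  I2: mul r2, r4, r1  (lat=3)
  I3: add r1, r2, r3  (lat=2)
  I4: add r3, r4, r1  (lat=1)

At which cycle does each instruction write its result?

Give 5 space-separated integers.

I0 add r1: issue@1 deps=(None,None) exec_start@1 write@3
I1 add r1: issue@2 deps=(None,None) exec_start@2 write@3
I2 mul r2: issue@3 deps=(None,1) exec_start@3 write@6
I3 add r1: issue@4 deps=(2,None) exec_start@6 write@8
I4 add r3: issue@5 deps=(None,3) exec_start@8 write@9

Answer: 3 3 6 8 9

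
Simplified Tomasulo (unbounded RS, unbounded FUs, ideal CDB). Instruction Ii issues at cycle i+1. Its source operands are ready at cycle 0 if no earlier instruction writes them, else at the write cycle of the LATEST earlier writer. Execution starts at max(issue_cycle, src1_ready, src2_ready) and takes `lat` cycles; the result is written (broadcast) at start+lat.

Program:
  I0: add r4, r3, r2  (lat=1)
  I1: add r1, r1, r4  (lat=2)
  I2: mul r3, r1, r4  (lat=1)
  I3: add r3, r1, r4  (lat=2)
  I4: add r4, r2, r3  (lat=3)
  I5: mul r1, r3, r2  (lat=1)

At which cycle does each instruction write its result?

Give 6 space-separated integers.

Answer: 2 4 5 6 9 7

Derivation:
I0 add r4: issue@1 deps=(None,None) exec_start@1 write@2
I1 add r1: issue@2 deps=(None,0) exec_start@2 write@4
I2 mul r3: issue@3 deps=(1,0) exec_start@4 write@5
I3 add r3: issue@4 deps=(1,0) exec_start@4 write@6
I4 add r4: issue@5 deps=(None,3) exec_start@6 write@9
I5 mul r1: issue@6 deps=(3,None) exec_start@6 write@7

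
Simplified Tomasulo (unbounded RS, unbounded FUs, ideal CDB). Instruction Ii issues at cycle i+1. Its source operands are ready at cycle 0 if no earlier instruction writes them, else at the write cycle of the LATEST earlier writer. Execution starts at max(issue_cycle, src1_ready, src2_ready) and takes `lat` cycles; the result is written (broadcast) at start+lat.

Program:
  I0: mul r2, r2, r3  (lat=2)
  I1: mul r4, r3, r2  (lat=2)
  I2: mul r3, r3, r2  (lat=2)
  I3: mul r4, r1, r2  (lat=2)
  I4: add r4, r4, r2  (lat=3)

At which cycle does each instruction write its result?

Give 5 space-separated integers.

I0 mul r2: issue@1 deps=(None,None) exec_start@1 write@3
I1 mul r4: issue@2 deps=(None,0) exec_start@3 write@5
I2 mul r3: issue@3 deps=(None,0) exec_start@3 write@5
I3 mul r4: issue@4 deps=(None,0) exec_start@4 write@6
I4 add r4: issue@5 deps=(3,0) exec_start@6 write@9

Answer: 3 5 5 6 9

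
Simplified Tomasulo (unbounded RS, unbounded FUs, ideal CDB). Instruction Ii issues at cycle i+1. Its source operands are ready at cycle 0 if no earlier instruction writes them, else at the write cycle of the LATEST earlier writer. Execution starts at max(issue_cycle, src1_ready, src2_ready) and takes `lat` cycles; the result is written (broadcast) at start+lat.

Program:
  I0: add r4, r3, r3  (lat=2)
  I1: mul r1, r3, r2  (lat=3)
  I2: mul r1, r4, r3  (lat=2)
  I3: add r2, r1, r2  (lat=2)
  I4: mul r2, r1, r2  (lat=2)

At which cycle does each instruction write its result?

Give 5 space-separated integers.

I0 add r4: issue@1 deps=(None,None) exec_start@1 write@3
I1 mul r1: issue@2 deps=(None,None) exec_start@2 write@5
I2 mul r1: issue@3 deps=(0,None) exec_start@3 write@5
I3 add r2: issue@4 deps=(2,None) exec_start@5 write@7
I4 mul r2: issue@5 deps=(2,3) exec_start@7 write@9

Answer: 3 5 5 7 9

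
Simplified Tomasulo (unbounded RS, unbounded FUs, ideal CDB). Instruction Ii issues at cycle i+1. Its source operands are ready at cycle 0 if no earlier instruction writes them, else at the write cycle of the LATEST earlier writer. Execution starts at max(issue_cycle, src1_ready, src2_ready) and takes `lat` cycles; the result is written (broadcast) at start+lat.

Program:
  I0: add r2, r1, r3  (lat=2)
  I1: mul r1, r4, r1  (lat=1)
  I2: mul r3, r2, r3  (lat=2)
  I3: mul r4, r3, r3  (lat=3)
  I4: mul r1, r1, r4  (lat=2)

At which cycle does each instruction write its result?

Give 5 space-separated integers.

I0 add r2: issue@1 deps=(None,None) exec_start@1 write@3
I1 mul r1: issue@2 deps=(None,None) exec_start@2 write@3
I2 mul r3: issue@3 deps=(0,None) exec_start@3 write@5
I3 mul r4: issue@4 deps=(2,2) exec_start@5 write@8
I4 mul r1: issue@5 deps=(1,3) exec_start@8 write@10

Answer: 3 3 5 8 10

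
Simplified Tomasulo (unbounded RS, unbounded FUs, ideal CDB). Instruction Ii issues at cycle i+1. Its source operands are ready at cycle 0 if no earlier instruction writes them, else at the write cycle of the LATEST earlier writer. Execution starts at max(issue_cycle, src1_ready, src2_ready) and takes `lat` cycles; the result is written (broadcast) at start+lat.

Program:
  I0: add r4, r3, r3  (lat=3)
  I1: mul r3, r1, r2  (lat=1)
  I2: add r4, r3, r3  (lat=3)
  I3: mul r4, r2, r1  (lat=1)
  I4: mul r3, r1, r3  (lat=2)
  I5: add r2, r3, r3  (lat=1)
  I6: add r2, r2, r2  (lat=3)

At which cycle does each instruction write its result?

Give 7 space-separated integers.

Answer: 4 3 6 5 7 8 11

Derivation:
I0 add r4: issue@1 deps=(None,None) exec_start@1 write@4
I1 mul r3: issue@2 deps=(None,None) exec_start@2 write@3
I2 add r4: issue@3 deps=(1,1) exec_start@3 write@6
I3 mul r4: issue@4 deps=(None,None) exec_start@4 write@5
I4 mul r3: issue@5 deps=(None,1) exec_start@5 write@7
I5 add r2: issue@6 deps=(4,4) exec_start@7 write@8
I6 add r2: issue@7 deps=(5,5) exec_start@8 write@11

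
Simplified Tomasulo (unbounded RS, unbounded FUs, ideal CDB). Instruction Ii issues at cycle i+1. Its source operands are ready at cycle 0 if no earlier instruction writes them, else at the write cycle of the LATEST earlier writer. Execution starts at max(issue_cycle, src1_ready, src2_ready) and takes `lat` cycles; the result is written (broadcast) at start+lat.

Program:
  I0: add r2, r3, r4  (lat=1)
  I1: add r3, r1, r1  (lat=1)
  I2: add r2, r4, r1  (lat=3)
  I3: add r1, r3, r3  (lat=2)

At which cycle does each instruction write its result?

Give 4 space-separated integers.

Answer: 2 3 6 6

Derivation:
I0 add r2: issue@1 deps=(None,None) exec_start@1 write@2
I1 add r3: issue@2 deps=(None,None) exec_start@2 write@3
I2 add r2: issue@3 deps=(None,None) exec_start@3 write@6
I3 add r1: issue@4 deps=(1,1) exec_start@4 write@6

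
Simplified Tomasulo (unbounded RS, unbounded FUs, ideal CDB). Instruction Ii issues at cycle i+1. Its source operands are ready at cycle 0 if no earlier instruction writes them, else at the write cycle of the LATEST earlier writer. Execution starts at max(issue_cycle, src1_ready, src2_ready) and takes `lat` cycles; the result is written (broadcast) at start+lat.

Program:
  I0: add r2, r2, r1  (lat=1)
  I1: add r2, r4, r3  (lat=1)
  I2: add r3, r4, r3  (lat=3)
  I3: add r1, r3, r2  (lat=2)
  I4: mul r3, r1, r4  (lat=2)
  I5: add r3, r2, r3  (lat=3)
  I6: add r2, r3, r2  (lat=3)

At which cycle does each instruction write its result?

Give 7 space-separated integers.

Answer: 2 3 6 8 10 13 16

Derivation:
I0 add r2: issue@1 deps=(None,None) exec_start@1 write@2
I1 add r2: issue@2 deps=(None,None) exec_start@2 write@3
I2 add r3: issue@3 deps=(None,None) exec_start@3 write@6
I3 add r1: issue@4 deps=(2,1) exec_start@6 write@8
I4 mul r3: issue@5 deps=(3,None) exec_start@8 write@10
I5 add r3: issue@6 deps=(1,4) exec_start@10 write@13
I6 add r2: issue@7 deps=(5,1) exec_start@13 write@16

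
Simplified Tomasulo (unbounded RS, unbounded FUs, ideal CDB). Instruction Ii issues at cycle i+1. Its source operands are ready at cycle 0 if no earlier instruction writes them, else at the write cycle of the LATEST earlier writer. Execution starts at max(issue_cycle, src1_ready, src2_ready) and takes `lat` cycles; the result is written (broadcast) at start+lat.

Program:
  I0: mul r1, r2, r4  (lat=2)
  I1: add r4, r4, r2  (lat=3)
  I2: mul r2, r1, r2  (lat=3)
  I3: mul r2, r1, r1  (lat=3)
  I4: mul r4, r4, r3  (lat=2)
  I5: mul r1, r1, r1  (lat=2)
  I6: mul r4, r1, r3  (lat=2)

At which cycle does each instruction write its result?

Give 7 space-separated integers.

I0 mul r1: issue@1 deps=(None,None) exec_start@1 write@3
I1 add r4: issue@2 deps=(None,None) exec_start@2 write@5
I2 mul r2: issue@3 deps=(0,None) exec_start@3 write@6
I3 mul r2: issue@4 deps=(0,0) exec_start@4 write@7
I4 mul r4: issue@5 deps=(1,None) exec_start@5 write@7
I5 mul r1: issue@6 deps=(0,0) exec_start@6 write@8
I6 mul r4: issue@7 deps=(5,None) exec_start@8 write@10

Answer: 3 5 6 7 7 8 10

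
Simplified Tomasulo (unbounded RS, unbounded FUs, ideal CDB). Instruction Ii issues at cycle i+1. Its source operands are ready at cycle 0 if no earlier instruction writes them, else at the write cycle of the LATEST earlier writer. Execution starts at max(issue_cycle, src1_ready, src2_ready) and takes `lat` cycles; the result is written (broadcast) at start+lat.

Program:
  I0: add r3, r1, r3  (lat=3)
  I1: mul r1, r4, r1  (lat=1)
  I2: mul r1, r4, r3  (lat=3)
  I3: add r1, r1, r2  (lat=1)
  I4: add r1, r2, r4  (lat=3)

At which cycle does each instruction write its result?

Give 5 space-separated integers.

Answer: 4 3 7 8 8

Derivation:
I0 add r3: issue@1 deps=(None,None) exec_start@1 write@4
I1 mul r1: issue@2 deps=(None,None) exec_start@2 write@3
I2 mul r1: issue@3 deps=(None,0) exec_start@4 write@7
I3 add r1: issue@4 deps=(2,None) exec_start@7 write@8
I4 add r1: issue@5 deps=(None,None) exec_start@5 write@8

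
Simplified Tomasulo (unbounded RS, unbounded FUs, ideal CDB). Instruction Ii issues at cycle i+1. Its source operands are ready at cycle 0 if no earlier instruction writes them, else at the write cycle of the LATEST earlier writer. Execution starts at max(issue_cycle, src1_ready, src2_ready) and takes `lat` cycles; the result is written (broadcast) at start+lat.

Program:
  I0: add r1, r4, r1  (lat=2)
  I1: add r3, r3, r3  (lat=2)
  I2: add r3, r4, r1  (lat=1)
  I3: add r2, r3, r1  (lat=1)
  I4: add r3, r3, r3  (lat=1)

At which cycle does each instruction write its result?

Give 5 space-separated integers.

I0 add r1: issue@1 deps=(None,None) exec_start@1 write@3
I1 add r3: issue@2 deps=(None,None) exec_start@2 write@4
I2 add r3: issue@3 deps=(None,0) exec_start@3 write@4
I3 add r2: issue@4 deps=(2,0) exec_start@4 write@5
I4 add r3: issue@5 deps=(2,2) exec_start@5 write@6

Answer: 3 4 4 5 6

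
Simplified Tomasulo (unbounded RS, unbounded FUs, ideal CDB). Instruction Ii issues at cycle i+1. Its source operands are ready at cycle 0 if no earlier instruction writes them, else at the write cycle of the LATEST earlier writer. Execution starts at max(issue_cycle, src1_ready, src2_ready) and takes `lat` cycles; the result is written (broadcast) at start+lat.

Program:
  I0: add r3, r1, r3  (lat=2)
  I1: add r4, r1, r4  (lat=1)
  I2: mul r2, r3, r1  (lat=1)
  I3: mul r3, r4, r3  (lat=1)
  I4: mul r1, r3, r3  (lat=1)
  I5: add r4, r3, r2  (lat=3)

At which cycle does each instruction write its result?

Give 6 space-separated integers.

Answer: 3 3 4 5 6 9

Derivation:
I0 add r3: issue@1 deps=(None,None) exec_start@1 write@3
I1 add r4: issue@2 deps=(None,None) exec_start@2 write@3
I2 mul r2: issue@3 deps=(0,None) exec_start@3 write@4
I3 mul r3: issue@4 deps=(1,0) exec_start@4 write@5
I4 mul r1: issue@5 deps=(3,3) exec_start@5 write@6
I5 add r4: issue@6 deps=(3,2) exec_start@6 write@9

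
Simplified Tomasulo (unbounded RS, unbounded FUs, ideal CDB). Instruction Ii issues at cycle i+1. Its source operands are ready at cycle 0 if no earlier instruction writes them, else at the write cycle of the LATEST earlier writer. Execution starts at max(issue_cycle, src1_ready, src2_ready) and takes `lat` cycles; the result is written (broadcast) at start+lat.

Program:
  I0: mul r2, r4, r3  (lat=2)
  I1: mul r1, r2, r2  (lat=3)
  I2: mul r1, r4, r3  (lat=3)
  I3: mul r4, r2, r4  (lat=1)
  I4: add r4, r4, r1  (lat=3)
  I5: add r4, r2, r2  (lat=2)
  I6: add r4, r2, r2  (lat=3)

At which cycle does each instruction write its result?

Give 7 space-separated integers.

I0 mul r2: issue@1 deps=(None,None) exec_start@1 write@3
I1 mul r1: issue@2 deps=(0,0) exec_start@3 write@6
I2 mul r1: issue@3 deps=(None,None) exec_start@3 write@6
I3 mul r4: issue@4 deps=(0,None) exec_start@4 write@5
I4 add r4: issue@5 deps=(3,2) exec_start@6 write@9
I5 add r4: issue@6 deps=(0,0) exec_start@6 write@8
I6 add r4: issue@7 deps=(0,0) exec_start@7 write@10

Answer: 3 6 6 5 9 8 10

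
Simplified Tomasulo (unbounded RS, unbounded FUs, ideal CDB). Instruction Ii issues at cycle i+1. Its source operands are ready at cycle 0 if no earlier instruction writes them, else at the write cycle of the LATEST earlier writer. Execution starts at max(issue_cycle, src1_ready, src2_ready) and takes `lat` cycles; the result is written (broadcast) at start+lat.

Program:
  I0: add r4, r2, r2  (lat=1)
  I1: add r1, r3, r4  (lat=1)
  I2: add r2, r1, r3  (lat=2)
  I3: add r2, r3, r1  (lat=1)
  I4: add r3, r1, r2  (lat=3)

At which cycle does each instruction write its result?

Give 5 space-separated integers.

I0 add r4: issue@1 deps=(None,None) exec_start@1 write@2
I1 add r1: issue@2 deps=(None,0) exec_start@2 write@3
I2 add r2: issue@3 deps=(1,None) exec_start@3 write@5
I3 add r2: issue@4 deps=(None,1) exec_start@4 write@5
I4 add r3: issue@5 deps=(1,3) exec_start@5 write@8

Answer: 2 3 5 5 8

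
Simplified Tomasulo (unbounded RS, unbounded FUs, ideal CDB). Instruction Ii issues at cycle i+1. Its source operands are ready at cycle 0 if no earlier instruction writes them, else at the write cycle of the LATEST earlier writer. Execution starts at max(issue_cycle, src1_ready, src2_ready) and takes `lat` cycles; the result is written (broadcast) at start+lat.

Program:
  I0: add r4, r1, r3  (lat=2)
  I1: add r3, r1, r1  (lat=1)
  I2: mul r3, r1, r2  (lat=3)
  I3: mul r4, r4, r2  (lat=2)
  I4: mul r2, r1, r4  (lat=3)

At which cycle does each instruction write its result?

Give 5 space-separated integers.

I0 add r4: issue@1 deps=(None,None) exec_start@1 write@3
I1 add r3: issue@2 deps=(None,None) exec_start@2 write@3
I2 mul r3: issue@3 deps=(None,None) exec_start@3 write@6
I3 mul r4: issue@4 deps=(0,None) exec_start@4 write@6
I4 mul r2: issue@5 deps=(None,3) exec_start@6 write@9

Answer: 3 3 6 6 9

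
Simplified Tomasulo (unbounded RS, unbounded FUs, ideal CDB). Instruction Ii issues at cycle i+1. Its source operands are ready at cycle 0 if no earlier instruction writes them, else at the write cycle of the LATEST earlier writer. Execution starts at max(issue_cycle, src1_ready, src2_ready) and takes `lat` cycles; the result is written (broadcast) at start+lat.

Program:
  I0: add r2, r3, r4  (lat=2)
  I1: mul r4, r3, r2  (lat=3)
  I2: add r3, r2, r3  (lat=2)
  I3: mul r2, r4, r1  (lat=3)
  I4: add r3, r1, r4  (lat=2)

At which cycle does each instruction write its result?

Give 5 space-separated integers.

I0 add r2: issue@1 deps=(None,None) exec_start@1 write@3
I1 mul r4: issue@2 deps=(None,0) exec_start@3 write@6
I2 add r3: issue@3 deps=(0,None) exec_start@3 write@5
I3 mul r2: issue@4 deps=(1,None) exec_start@6 write@9
I4 add r3: issue@5 deps=(None,1) exec_start@6 write@8

Answer: 3 6 5 9 8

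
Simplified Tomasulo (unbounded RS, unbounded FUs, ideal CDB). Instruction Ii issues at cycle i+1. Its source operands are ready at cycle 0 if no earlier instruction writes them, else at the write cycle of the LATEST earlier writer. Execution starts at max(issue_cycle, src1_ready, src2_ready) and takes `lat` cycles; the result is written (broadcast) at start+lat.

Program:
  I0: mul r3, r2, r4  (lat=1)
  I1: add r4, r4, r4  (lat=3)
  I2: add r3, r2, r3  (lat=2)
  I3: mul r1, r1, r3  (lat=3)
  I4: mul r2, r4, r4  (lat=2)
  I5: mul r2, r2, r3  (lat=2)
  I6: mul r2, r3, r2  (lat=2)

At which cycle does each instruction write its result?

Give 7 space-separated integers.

I0 mul r3: issue@1 deps=(None,None) exec_start@1 write@2
I1 add r4: issue@2 deps=(None,None) exec_start@2 write@5
I2 add r3: issue@3 deps=(None,0) exec_start@3 write@5
I3 mul r1: issue@4 deps=(None,2) exec_start@5 write@8
I4 mul r2: issue@5 deps=(1,1) exec_start@5 write@7
I5 mul r2: issue@6 deps=(4,2) exec_start@7 write@9
I6 mul r2: issue@7 deps=(2,5) exec_start@9 write@11

Answer: 2 5 5 8 7 9 11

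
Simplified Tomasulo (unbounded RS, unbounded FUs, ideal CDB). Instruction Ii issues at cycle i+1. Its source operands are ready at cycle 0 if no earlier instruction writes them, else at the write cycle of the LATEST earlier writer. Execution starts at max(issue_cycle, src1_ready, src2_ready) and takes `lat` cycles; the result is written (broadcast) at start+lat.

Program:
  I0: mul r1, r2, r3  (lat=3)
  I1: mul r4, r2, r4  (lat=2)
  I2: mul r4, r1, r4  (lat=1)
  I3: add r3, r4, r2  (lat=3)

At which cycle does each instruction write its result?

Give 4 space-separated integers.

Answer: 4 4 5 8

Derivation:
I0 mul r1: issue@1 deps=(None,None) exec_start@1 write@4
I1 mul r4: issue@2 deps=(None,None) exec_start@2 write@4
I2 mul r4: issue@3 deps=(0,1) exec_start@4 write@5
I3 add r3: issue@4 deps=(2,None) exec_start@5 write@8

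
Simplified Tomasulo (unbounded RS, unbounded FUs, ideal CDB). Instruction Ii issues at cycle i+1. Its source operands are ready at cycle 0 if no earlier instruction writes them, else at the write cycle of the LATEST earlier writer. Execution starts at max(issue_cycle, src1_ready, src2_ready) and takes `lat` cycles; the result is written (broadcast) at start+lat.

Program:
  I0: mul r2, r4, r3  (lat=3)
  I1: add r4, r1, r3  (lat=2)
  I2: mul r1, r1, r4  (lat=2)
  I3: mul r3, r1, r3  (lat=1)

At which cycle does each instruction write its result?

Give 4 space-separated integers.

I0 mul r2: issue@1 deps=(None,None) exec_start@1 write@4
I1 add r4: issue@2 deps=(None,None) exec_start@2 write@4
I2 mul r1: issue@3 deps=(None,1) exec_start@4 write@6
I3 mul r3: issue@4 deps=(2,None) exec_start@6 write@7

Answer: 4 4 6 7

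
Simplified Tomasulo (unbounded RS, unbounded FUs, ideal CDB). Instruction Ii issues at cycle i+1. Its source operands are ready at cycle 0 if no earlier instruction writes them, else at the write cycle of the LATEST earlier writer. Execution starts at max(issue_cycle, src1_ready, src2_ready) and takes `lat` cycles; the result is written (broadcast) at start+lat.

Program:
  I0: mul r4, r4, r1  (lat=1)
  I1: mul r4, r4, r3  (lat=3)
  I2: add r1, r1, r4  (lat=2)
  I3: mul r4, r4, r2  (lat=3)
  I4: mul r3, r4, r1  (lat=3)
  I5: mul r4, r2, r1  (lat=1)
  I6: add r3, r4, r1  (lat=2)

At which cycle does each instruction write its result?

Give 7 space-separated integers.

Answer: 2 5 7 8 11 8 10

Derivation:
I0 mul r4: issue@1 deps=(None,None) exec_start@1 write@2
I1 mul r4: issue@2 deps=(0,None) exec_start@2 write@5
I2 add r1: issue@3 deps=(None,1) exec_start@5 write@7
I3 mul r4: issue@4 deps=(1,None) exec_start@5 write@8
I4 mul r3: issue@5 deps=(3,2) exec_start@8 write@11
I5 mul r4: issue@6 deps=(None,2) exec_start@7 write@8
I6 add r3: issue@7 deps=(5,2) exec_start@8 write@10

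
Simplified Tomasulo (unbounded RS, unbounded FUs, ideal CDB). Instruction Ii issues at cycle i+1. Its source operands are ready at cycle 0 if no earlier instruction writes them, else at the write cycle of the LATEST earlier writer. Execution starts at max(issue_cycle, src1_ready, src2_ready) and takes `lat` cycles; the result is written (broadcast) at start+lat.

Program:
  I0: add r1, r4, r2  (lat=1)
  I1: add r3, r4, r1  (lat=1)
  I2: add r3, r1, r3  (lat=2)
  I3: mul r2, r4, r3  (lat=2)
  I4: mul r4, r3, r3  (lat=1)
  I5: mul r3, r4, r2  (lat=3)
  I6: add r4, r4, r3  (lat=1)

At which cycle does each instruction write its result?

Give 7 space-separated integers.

I0 add r1: issue@1 deps=(None,None) exec_start@1 write@2
I1 add r3: issue@2 deps=(None,0) exec_start@2 write@3
I2 add r3: issue@3 deps=(0,1) exec_start@3 write@5
I3 mul r2: issue@4 deps=(None,2) exec_start@5 write@7
I4 mul r4: issue@5 deps=(2,2) exec_start@5 write@6
I5 mul r3: issue@6 deps=(4,3) exec_start@7 write@10
I6 add r4: issue@7 deps=(4,5) exec_start@10 write@11

Answer: 2 3 5 7 6 10 11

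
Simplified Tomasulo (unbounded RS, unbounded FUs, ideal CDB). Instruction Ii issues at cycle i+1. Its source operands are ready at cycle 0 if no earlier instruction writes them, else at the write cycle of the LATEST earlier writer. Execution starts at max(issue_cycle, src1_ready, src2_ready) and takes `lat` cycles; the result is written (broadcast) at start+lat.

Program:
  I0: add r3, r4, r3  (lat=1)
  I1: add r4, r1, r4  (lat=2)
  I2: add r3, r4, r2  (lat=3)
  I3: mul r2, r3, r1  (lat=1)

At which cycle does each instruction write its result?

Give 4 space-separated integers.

Answer: 2 4 7 8

Derivation:
I0 add r3: issue@1 deps=(None,None) exec_start@1 write@2
I1 add r4: issue@2 deps=(None,None) exec_start@2 write@4
I2 add r3: issue@3 deps=(1,None) exec_start@4 write@7
I3 mul r2: issue@4 deps=(2,None) exec_start@7 write@8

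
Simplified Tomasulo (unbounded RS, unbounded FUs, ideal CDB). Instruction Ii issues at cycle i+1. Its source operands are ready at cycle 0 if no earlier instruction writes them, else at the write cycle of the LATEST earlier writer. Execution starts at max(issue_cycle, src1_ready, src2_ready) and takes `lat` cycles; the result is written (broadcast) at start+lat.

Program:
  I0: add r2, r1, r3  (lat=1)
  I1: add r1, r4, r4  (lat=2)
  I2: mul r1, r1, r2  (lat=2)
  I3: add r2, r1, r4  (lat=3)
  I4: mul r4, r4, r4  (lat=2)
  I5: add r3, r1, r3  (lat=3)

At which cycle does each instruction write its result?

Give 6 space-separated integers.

Answer: 2 4 6 9 7 9

Derivation:
I0 add r2: issue@1 deps=(None,None) exec_start@1 write@2
I1 add r1: issue@2 deps=(None,None) exec_start@2 write@4
I2 mul r1: issue@3 deps=(1,0) exec_start@4 write@6
I3 add r2: issue@4 deps=(2,None) exec_start@6 write@9
I4 mul r4: issue@5 deps=(None,None) exec_start@5 write@7
I5 add r3: issue@6 deps=(2,None) exec_start@6 write@9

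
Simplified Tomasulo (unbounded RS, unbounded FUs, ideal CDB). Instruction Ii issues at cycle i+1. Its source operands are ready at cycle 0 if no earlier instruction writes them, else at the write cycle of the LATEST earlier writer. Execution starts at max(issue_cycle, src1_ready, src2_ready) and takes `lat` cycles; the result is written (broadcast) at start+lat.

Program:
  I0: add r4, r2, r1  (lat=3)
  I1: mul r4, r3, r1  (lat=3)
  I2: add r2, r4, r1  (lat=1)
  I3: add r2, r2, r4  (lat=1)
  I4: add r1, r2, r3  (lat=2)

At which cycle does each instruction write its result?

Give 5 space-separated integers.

Answer: 4 5 6 7 9

Derivation:
I0 add r4: issue@1 deps=(None,None) exec_start@1 write@4
I1 mul r4: issue@2 deps=(None,None) exec_start@2 write@5
I2 add r2: issue@3 deps=(1,None) exec_start@5 write@6
I3 add r2: issue@4 deps=(2,1) exec_start@6 write@7
I4 add r1: issue@5 deps=(3,None) exec_start@7 write@9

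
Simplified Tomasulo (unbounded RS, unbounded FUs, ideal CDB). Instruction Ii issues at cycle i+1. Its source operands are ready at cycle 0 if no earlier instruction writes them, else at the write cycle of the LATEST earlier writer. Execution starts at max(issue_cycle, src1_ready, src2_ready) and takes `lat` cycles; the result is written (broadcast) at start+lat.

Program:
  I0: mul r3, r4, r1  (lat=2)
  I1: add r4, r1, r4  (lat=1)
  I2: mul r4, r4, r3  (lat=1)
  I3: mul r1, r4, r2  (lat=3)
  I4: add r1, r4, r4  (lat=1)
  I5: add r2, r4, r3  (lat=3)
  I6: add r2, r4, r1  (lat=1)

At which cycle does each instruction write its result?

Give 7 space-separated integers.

Answer: 3 3 4 7 6 9 8

Derivation:
I0 mul r3: issue@1 deps=(None,None) exec_start@1 write@3
I1 add r4: issue@2 deps=(None,None) exec_start@2 write@3
I2 mul r4: issue@3 deps=(1,0) exec_start@3 write@4
I3 mul r1: issue@4 deps=(2,None) exec_start@4 write@7
I4 add r1: issue@5 deps=(2,2) exec_start@5 write@6
I5 add r2: issue@6 deps=(2,0) exec_start@6 write@9
I6 add r2: issue@7 deps=(2,4) exec_start@7 write@8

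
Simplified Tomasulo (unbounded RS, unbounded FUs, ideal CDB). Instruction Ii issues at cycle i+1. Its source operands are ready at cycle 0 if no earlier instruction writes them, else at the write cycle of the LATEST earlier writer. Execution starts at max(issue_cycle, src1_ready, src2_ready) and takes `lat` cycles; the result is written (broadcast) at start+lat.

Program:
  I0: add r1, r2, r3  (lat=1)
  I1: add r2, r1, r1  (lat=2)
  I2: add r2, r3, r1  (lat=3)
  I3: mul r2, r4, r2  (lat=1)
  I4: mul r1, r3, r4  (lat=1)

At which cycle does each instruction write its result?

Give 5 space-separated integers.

I0 add r1: issue@1 deps=(None,None) exec_start@1 write@2
I1 add r2: issue@2 deps=(0,0) exec_start@2 write@4
I2 add r2: issue@3 deps=(None,0) exec_start@3 write@6
I3 mul r2: issue@4 deps=(None,2) exec_start@6 write@7
I4 mul r1: issue@5 deps=(None,None) exec_start@5 write@6

Answer: 2 4 6 7 6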